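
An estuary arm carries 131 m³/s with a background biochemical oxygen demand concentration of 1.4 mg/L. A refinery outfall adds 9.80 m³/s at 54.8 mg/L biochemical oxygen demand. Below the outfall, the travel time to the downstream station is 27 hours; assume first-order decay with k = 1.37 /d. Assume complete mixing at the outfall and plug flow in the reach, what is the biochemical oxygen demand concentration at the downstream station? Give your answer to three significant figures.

Mass balance: C = (131.0·1.400 + 9.800·54.80) / 140.8 = 720.4/140.8 = 5.117 mg/L.
Decay over the reach: 5.117·exp(−kt) = 5.117·0.2141 = 1.096 mg/L.

1.10 mg/L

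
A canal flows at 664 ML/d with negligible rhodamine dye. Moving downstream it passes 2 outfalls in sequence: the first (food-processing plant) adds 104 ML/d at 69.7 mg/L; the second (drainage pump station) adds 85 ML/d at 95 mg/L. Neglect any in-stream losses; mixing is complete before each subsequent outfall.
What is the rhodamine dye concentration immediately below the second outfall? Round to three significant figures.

Below outfall 1: Q → 768.0 ML/d, C = (664.0·0 + 104.0·69.70)/768.0 = 9.439 mg/L.
Below outfall 2: Q → 853.0 ML/d, C = (768.0·9.439 + 85.00·95.00)/853.0 = 17.96 mg/L.

18.0 mg/L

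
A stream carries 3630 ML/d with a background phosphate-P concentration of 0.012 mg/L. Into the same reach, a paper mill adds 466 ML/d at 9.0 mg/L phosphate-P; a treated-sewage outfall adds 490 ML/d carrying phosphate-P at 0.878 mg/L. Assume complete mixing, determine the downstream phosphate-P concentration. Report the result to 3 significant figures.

1.02 mg/L

Flow-weighted average: C = (3630·0.01200 + 466.0·9.000 + 490.0·0.8780) / 4586 = 4668/4586 = 1.018 mg/L.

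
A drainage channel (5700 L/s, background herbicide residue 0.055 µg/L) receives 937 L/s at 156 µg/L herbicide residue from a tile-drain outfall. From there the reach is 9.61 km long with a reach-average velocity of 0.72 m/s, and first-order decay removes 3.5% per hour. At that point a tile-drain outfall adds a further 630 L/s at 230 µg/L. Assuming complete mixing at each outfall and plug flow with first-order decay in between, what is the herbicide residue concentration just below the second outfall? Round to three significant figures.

37.6 µg/L

Mass balance: C = (5700·0.05500 + 937.0·156.0) / 6637 = 146500/6637 = 22.07 µg/L; combined flow 6637 L/s.
Travel time t = 9.61·1000 / 0.72 = 13350 s = 3.708 h.
3.5%/h lost → k = −ln(1 − 0.035) = 0.03563 h⁻¹.
First-order decay: C = 22.07·exp(−k·t) = 22.07·0.8763 = 19.34 µg/L.
Second outfall: C = (6637·19.34 + 630.0·230.0)/7267 = 37.60 µg/L.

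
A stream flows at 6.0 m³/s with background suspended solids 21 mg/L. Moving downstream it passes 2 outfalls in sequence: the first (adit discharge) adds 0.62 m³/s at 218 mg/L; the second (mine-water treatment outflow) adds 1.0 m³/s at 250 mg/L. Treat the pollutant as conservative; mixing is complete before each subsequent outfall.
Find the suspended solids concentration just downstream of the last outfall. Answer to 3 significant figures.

Below outfall 1: Q → 6.620 m³/s, C = (6.000·21.00 + 0.6200·218.0)/6.620 = 39.45 mg/L.
Below outfall 2: Q → 7.620 m³/s, C = (6.620·39.45 + 1.000·250.0)/7.620 = 67.08 mg/L.

67.1 mg/L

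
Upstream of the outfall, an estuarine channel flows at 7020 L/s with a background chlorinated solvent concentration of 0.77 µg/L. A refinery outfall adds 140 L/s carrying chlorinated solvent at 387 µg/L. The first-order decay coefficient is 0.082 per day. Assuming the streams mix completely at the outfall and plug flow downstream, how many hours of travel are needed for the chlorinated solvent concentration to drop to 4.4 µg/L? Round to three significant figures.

187 h

Conservation of mass: C = (7020·0.7700 + 140.0·387.0) / 7160 = 59590/7160 = 8.322 µg/L.
8.322·exp(−k·t) = 4.4 → t = ln(8.322/4.4)/k = 671500 s = 186.5 h.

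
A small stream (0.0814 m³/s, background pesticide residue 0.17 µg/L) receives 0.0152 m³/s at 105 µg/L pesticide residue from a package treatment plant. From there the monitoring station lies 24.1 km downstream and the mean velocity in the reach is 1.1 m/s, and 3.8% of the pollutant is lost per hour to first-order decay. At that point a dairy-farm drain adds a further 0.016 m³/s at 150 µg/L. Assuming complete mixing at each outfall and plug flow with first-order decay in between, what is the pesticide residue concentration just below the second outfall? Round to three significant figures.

Mass balance: C = (0.08140·0.1700 + 0.01520·105.0) / 0.09660 = 1.610/0.09660 = 16.66 µg/L; combined flow 0.09660 m³/s.
Travel time t = 24.1·1000 / 1.1 = 21910 s = 6.086 h.
3.8%/h lost → k = −ln(1 − 0.038) = 0.03874 h⁻¹.
Decay over the reach: 16.66·exp(−kt) = 16.66·0.7900 = 13.16 µg/L.
At the second outfall, C = (0.09660·13.16 + 0.01600·150.0) / (0.09660 + 0.01600) = 32.61 µg/L.

32.6 µg/L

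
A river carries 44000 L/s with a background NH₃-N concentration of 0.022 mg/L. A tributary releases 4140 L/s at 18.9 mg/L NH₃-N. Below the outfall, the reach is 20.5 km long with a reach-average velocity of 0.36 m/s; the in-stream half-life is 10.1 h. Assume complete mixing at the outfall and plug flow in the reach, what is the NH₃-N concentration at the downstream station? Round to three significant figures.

Mass balance: C = (44000·0.02200 + 4140·18.90) / 48140 = 79210/48140 = 1.645 mg/L.
Travel time t = 20.5·1000 / 0.36 = 56940 s = 15.82 h.
Half-life 10.1 h → k = ln 2 / 10.1 = 0.06863 h⁻¹ = 1.647 d⁻¹.
Applying C = C₀e^(−kt): 1.645 × 0.3377 = 0.5557 mg/L.

0.556 mg/L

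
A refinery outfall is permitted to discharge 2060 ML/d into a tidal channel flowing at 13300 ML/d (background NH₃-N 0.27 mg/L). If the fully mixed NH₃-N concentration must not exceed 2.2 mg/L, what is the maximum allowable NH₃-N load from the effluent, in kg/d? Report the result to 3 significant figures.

30200 kg/d

Mass balance at the limit: 13300·0.2700 + 2060·Cₑ = 15360·2.2 → Cₑ = 14.66 mg/L.
2060 ML/d = 23.84 m³/s. Load = 23.84 m³/s × 14.66 g/m³ × 86 400 s/d = 30200 kg/d.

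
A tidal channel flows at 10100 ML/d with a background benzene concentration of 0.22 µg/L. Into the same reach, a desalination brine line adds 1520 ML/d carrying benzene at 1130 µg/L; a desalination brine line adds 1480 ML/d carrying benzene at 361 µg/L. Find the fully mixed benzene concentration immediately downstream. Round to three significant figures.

172 µg/L

Mass balance: C = (10100·0.2200 + 1520·1130 + 1480·361.0) / 13100 = 2254000/13100 = 172.1 µg/L.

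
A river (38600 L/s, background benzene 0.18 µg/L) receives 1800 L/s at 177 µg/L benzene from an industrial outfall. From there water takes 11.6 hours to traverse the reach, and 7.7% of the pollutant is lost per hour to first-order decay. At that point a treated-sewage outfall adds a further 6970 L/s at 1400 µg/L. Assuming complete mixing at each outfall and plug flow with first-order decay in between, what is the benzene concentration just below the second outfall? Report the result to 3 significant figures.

Flow-weighted average: C = (38600·0.1800 + 1800·177.0) / 40400 = 325500/40400 = 8.058 µg/L; combined flow 40400 L/s.
7.7%/h lost → k = −ln(1 − 0.077) = 0.08013 h⁻¹.
Decay over the reach: 8.058·exp(−kt) = 8.058·0.3948 = 3.181 µg/L.
At the second outfall, C = (40400·3.181 + 6970·1400) / (40400 + 6970) = 208.7 µg/L.

209 µg/L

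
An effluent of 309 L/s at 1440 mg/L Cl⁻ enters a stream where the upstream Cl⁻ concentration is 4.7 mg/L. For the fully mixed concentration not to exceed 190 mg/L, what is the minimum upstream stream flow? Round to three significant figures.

2080 L/s

Set C_mix = 190: (Q·4.700 + 309.0·1440) / (Q + 309.0) = 190
→ Q = 309.0·(1440 − 190)/(190 − 4.700) = 2084 L/s.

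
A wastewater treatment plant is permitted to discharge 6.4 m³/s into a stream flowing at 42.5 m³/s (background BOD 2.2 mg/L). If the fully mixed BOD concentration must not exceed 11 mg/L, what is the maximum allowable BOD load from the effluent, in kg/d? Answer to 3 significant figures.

38400 kg/d

Mass balance at the limit: 42.50·2.200 + 6.400·Cₑ = 48.90·11 → Cₑ = 69.44 mg/L.
Load = 6.400 m³/s × 69.44 g/m³ × 86 400 s/d = 38400 kg/d.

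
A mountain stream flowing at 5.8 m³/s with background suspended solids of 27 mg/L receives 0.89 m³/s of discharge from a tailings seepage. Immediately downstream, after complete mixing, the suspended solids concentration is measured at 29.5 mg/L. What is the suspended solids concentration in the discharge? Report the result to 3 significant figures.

Mass balance: 5.800·27.00 + 0.8900·Cₑ = 6.690·29.50
→ Cₑ = (6.690·29.50 − 5.800·27.00) / 0.8900 = 45.79 mg/L.

45.8 mg/L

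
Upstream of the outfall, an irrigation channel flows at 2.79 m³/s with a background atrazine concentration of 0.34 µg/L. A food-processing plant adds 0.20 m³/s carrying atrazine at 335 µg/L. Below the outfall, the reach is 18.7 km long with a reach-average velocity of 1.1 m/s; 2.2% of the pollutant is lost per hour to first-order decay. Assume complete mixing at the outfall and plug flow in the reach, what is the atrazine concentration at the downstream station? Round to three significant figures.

20.5 µg/L

After mixing, C = (2.790·0.3400 + 0.2000·335.0) / 2.990 = 67.95/2.990 = 22.73 µg/L.
Travel time t = 18.7·1000 / 1.1 = 17000 s = 4.722 h.
2.2%/h lost → k = −ln(1 − 0.022) = 0.02225 h⁻¹.
First-order decay: C = 22.73·exp(−k·t) = 22.73·0.9003 = 20.46 µg/L.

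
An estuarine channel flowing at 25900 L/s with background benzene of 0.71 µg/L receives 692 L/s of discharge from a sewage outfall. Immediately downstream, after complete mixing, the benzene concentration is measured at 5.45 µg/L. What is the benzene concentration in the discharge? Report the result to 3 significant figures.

183 µg/L

Mass balance: 25900·0.7100 + 692.0·Cₑ = 26590·5.450
→ Cₑ = (26590·5.450 − 25900·0.7100) / 692.0 = 182.9 µg/L.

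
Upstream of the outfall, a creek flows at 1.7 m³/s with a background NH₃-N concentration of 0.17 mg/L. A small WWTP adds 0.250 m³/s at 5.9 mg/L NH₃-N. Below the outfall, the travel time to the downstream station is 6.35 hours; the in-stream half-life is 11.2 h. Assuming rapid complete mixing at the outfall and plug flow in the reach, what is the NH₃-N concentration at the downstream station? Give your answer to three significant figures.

Mass balance: C = (1.700·0.1700 + 0.2500·5.900) / 1.950 = 1.764/1.950 = 0.9046 mg/L.
Half-life 11.2 h → k = ln 2 / 11.2 = 0.06189 h⁻¹ = 1.485 d⁻¹.
After decay, C = 0.9046 × e^(−kt) = 0.9046 × 0.6750 = 0.6106 mg/L.

0.611 mg/L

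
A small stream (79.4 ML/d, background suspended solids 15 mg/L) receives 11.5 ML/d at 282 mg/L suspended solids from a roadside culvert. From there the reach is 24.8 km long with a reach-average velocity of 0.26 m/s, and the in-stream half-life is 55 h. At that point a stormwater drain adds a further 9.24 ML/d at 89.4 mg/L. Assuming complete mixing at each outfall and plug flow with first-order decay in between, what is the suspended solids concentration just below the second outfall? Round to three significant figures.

40.0 mg/L

Mixed concentration C = ΣQC/ΣQ = (79.40·15.00 + 11.50·282.0) / 90.90 = 4434/90.90 = 48.78 mg/L; combined flow 90.90 ML/d.
Travel time t = 24.8·1000 / 0.26 = 95380 s = 26.50 h.
Half-life 55 h → k = ln 2 / 55 = 0.01260 h⁻¹ = 0.3025 d⁻¹.
After decay, C = 48.78 × e^(−kt) = 48.78 × 0.7161 = 34.93 mg/L.
At the second outfall, C = (90.90·34.93 + 9.240·89.40) / (90.90 + 9.240) = 39.96 mg/L.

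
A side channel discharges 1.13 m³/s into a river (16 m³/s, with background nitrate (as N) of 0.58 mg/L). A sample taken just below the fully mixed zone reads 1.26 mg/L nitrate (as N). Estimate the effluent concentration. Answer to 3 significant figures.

Mass balance: 16.00·0.5800 + 1.130·Cₑ = 17.13·1.260
→ Cₑ = (17.13·1.260 − 16.00·0.5800) / 1.130 = 10.89 mg/L.

10.9 mg/L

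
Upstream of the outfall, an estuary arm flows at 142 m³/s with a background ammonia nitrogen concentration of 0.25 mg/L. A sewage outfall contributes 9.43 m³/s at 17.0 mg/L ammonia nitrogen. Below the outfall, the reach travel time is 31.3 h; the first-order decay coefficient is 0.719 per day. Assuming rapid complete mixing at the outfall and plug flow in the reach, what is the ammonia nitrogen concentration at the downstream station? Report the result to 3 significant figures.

0.506 mg/L

Flow-weighted average: C = (142.0·0.2500 + 9.430·17.00) / 151.4 = 195.8/151.4 = 1.293 mg/L.
Applying C = C₀e^(−kt): 1.293 × 0.3915 = 0.5063 mg/L.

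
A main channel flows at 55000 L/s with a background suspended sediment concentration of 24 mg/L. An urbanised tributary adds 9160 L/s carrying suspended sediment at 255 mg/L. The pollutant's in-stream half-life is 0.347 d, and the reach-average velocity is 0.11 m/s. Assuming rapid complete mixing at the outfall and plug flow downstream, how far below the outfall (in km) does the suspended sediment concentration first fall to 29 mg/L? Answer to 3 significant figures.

Mass balance: C = (55000·24.00 + 9160·255.0) / 64160 = 3656000/64160 = 56.98 mg/L.
Half-life 0.347 d → k = ln 2 / 0.347 = 1.998 d⁻¹.
Set 56.98·exp(−k·t) = 29 → t = ln(56.98/29)/k = 29210 s = 8.115 h.
Distance = v·t = 0.11·29210 = 3213 m = 3.213 km.

3.21 km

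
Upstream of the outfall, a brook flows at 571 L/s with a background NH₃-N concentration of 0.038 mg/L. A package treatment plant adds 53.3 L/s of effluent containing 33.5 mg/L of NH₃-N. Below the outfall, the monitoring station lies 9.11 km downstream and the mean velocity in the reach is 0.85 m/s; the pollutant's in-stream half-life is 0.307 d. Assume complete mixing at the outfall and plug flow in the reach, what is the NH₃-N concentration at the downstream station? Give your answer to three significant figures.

2.19 mg/L

Flow-weighted average: C = (571.0·0.03800 + 53.30·33.50) / 624.3 = 1807/624.3 = 2.895 mg/L.
Travel time t = 9.11·1000 / 0.85 = 10720 s = 2.977 h.
Half-life 0.307 d → k = ln 2 / 0.307 = 2.258 d⁻¹.
After decay, C = 2.895 × e^(−kt) = 2.895 × 0.7557 = 2.188 mg/L.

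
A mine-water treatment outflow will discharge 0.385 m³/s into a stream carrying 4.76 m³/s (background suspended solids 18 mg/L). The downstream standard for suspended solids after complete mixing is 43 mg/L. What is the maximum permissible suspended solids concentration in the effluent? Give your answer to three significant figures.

At the limit, (Qr·Cr + Qe·Cₑ)/(Qr + Qe) = 43:
Cₑ = (5.145·43 − 4.760·18.00) / 0.3850 = 352.1 mg/L.

352 mg/L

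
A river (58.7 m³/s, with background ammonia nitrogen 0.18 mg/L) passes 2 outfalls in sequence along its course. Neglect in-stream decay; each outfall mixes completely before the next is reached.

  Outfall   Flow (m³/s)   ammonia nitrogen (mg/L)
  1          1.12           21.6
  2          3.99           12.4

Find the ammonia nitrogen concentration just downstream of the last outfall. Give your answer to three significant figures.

Below outfall 1: Q → 59.82 m³/s, C = (58.70·0.1800 + 1.120·21.60)/59.82 = 0.5810 mg/L.
Below outfall 2: Q → 63.81 m³/s, C = (59.82·0.5810 + 3.990·12.40)/63.81 = 1.320 mg/L.

1.32 mg/L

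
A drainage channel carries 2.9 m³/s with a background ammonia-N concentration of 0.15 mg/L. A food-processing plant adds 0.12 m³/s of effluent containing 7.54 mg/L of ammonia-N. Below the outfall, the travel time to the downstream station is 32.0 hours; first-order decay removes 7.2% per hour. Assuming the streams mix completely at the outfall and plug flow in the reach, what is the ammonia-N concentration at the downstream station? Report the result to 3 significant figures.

Conservation of mass: C = (2.900·0.1500 + 0.1200·7.540) / 3.020 = 1.340/3.020 = 0.4436 mg/L.
7.2%/h lost → k = −ln(1 − 0.072) = 0.07472 h⁻¹.
After decay, C = 0.4436 × e^(−kt) = 0.4436 × 0.09152 = 0.04060 mg/L.

0.0406 mg/L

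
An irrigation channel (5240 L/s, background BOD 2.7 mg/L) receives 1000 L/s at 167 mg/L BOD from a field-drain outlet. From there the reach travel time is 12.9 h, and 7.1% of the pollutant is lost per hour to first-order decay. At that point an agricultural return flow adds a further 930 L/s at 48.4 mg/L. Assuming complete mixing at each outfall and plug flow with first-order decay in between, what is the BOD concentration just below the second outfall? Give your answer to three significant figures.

After mixing, C = (5240·2.700 + 1000·167.0) / 6240 = 181100/6240 = 29.03 mg/L; combined flow 6240 L/s.
7.1%/h lost → k = −ln(1 − 0.071) = 0.07365 h⁻¹.
Decay over the reach: 29.03·exp(−kt) = 29.03·0.3867 = 11.23 mg/L.
At the second outfall, C = (6240·11.23 + 930.0·48.40) / (6240 + 930.0) = 16.05 mg/L.

16.0 mg/L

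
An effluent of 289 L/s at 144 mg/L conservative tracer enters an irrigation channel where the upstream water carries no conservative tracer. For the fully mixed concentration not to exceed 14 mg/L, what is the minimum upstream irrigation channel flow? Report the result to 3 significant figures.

2680 L/s

Set C_mix = 14: (Q·0 + 289.0·144.0) / (Q + 289.0) = 14
→ Q = 289.0·(144.0 − 14)/(14 − 0) = 2684 L/s.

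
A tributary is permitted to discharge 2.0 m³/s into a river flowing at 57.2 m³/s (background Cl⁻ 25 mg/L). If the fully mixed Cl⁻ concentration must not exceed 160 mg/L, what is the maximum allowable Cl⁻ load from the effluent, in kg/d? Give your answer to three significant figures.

Mass balance at the limit: 57.20·25.00 + 2.000·Cₑ = 59.20·160 → Cₑ = 4021 mg/L.
Load = 2.000 m³/s × 4021 g/m³ × 86 400 s/d = 694800 kg/d.

695000 kg/d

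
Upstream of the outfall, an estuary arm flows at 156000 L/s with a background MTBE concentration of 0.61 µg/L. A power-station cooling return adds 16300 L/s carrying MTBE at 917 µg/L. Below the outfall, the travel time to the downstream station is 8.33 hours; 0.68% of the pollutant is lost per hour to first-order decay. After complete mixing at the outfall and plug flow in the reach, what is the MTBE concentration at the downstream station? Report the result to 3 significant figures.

After mixing, C = (156000·0.6100 + 16300·917.0) / 172300 = 15040000/172300 = 87.30 µg/L.
0.68%/h lost → k = −ln(1 − 0.0068) = 0.006823 h⁻¹.
Applying C = C₀e^(−kt): 87.30 × 0.9447 = 82.48 µg/L.

82.5 µg/L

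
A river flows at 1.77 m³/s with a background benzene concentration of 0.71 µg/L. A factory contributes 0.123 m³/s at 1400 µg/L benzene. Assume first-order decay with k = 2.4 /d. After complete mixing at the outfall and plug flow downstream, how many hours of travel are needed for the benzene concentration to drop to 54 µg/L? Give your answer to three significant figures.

5.29 h

After mixing, C = (1.770·0.7100 + 0.1230·1400) / 1.893 = 173.5/1.893 = 91.63 µg/L.
91.63·exp(−k·t) = 54 → t = ln(91.63/54)/k = 19040 s = 5.288 h.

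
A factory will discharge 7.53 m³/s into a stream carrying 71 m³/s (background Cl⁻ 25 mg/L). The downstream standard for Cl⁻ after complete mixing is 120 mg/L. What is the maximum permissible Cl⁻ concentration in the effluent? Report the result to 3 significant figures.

At the limit, (Qr·Cr + Qe·Cₑ)/(Qr + Qe) = 120:
Cₑ = (78.53·120 − 71.00·25.00) / 7.530 = 1016 mg/L.

1020 mg/L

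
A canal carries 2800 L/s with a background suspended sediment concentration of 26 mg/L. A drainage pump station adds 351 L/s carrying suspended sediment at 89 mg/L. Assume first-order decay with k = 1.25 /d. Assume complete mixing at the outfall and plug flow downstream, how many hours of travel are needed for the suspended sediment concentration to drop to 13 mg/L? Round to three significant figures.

17.9 h

After mixing, C = (2800·26.00 + 351.0·89.00) / 3151 = 104000/3151 = 33.02 mg/L.
33.02·exp(−k·t) = 13 → t = ln(33.02/13)/k = 64430 s = 17.90 h.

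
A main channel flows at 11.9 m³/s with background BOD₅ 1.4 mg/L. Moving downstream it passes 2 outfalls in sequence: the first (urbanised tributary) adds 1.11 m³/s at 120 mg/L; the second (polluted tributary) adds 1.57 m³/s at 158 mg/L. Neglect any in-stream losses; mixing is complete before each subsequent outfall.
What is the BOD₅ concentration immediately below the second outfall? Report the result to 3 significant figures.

Outfall 1: combined Q = 13.01 m³/s; C = (11.90·1.400 + 1.110·120.0)/13.01 = 11.52 mg/L.
Outfall 2: combined Q = 14.58 m³/s; C = (13.01·11.52 + 1.570·158.0)/14.58 = 27.29 mg/L.

27.3 mg/L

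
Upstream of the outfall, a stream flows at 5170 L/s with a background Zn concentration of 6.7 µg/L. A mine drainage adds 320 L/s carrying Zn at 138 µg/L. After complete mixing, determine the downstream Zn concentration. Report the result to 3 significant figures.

14.4 µg/L

Conservation of mass: C = (5170·6.700 + 320.0·138.0) / 5490 = 78800/5490 = 14.35 µg/L.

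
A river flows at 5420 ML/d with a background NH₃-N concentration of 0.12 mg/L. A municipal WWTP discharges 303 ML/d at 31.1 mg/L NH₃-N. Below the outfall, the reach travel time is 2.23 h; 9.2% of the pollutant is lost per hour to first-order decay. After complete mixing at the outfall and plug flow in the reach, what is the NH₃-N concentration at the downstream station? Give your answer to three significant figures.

Conservation of mass: C = (5420·0.1200 + 303.0·31.10) / 5723 = 10070/5723 = 1.760 mg/L.
9.2%/h lost → k = −ln(1 − 0.092) = 0.09651 h⁻¹.
Applying C = C₀e^(−kt): 1.760 × 0.8064 = 1.419 mg/L.

1.42 mg/L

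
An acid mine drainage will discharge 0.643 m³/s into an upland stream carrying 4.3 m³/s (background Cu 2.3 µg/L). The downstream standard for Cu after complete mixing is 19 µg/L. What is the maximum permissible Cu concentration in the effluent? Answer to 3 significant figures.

At the limit, (Qr·Cr + Qe·Cₑ)/(Qr + Qe) = 19:
Cₑ = (4.943·19 − 4.300·2.300) / 0.6430 = 130.7 µg/L.

131 µg/L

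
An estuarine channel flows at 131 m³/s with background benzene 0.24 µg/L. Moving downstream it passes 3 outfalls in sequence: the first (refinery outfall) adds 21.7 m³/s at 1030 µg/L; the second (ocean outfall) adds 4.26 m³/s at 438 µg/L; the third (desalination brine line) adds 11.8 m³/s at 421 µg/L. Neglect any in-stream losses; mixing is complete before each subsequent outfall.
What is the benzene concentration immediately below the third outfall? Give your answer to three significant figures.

173 µg/L

Outfall 1: combined Q = 152.7 m³/s; C = (131.0·0.2400 + 21.70·1030)/152.7 = 146.6 µg/L.
Outfall 2: combined Q = 157.0 m³/s; C = (152.7·146.6 + 4.260·438.0)/157.0 = 154.5 µg/L.
Outfall 3: combined Q = 168.8 m³/s; C = (157.0·154.5 + 11.80·421.0)/168.8 = 173.1 µg/L.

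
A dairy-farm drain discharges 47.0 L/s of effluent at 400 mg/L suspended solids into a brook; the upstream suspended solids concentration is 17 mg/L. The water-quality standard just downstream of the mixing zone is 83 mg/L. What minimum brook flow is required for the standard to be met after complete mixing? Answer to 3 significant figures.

Set C_mix = 83: (Q·17.00 + 47.00·400.0) / (Q + 47.00) = 83
→ Q = 47.00·(400.0 − 83)/(83 − 17.00) = 225.7 L/s.

226 L/s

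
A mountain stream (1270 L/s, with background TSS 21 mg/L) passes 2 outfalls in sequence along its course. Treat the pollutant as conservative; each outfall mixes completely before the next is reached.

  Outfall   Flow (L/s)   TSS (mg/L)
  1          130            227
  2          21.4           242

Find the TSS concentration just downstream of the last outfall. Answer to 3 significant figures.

43.2 mg/L

Outfall 1: combined Q = 1400 L/s; C = (1270·21.00 + 130.0·227.0)/1400 = 40.13 mg/L.
Outfall 2: combined Q = 1421 L/s; C = (1400·40.13 + 21.40·242.0)/1421 = 43.17 mg/L.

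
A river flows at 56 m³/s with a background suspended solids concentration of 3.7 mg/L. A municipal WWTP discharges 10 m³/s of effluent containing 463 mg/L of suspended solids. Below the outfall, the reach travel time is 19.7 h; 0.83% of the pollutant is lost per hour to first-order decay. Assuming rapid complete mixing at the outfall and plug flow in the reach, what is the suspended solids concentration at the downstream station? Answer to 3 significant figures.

After mixing, C = (56.00·3.700 + 10.00·463.0) / 66.00 = 4837/66.00 = 73.29 mg/L.
0.83%/h lost → k = −ln(1 − 0.0083) = 0.008335 h⁻¹.
First-order decay: C = 73.29·exp(−k·t) = 73.29·0.8486 = 62.19 mg/L.

62.2 mg/L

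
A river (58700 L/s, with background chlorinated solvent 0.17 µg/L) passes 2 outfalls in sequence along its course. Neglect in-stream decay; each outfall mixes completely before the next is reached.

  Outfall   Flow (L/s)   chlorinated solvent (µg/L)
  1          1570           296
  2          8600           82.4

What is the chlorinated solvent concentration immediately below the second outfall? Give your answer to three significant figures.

17.2 µg/L

Below outfall 1: Q → 60270 L/s, C = (58700·0.1700 + 1570·296.0)/60270 = 7.876 µg/L.
Below outfall 2: Q → 68870 L/s, C = (60270·7.876 + 8600·82.40)/68870 = 17.18 µg/L.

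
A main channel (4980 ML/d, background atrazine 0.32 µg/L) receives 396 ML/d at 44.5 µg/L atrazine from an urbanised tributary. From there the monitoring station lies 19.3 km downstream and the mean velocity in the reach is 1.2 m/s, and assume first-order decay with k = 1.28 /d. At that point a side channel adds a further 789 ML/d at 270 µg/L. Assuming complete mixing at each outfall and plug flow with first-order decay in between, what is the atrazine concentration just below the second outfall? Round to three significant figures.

Conservation of mass: C = (4980·0.3200 + 396.0·44.50) / 5376 = 19220/5376 = 3.574 µg/L; combined flow 5376 ML/d.
Travel time t = 19.3·1000 / 1.2 = 16080 s = 4.468 h.
Decay over the reach: 3.574·exp(−kt) = 3.574·0.7880 = 2.817 µg/L.
Second outfall: C = (5376·2.817 + 789.0·270.0)/6165 = 37.01 µg/L.

37.0 µg/L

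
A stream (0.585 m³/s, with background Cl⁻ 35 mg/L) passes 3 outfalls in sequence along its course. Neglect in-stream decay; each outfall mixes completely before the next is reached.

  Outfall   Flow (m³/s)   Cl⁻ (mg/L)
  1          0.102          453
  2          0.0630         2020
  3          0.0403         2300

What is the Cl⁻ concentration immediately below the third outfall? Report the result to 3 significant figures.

Below outfall 1: Q → 0.6870 m³/s, C = (0.5850·35.00 + 0.1020·453.0)/0.6870 = 97.06 mg/L.
Below outfall 2: Q → 0.7500 m³/s, C = (0.6870·97.06 + 0.06300·2020)/0.7500 = 258.6 mg/L.
Below outfall 3: Q → 0.7903 m³/s, C = (0.7500·258.6 + 0.04030·2300)/0.7903 = 362.7 mg/L.

363 mg/L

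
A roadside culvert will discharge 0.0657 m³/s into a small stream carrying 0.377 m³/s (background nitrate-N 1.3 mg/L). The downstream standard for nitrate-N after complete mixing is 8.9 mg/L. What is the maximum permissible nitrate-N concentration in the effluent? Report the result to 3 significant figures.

52.5 mg/L

At the limit, (Qr·Cr + Qe·Cₑ)/(Qr + Qe) = 8.9:
Cₑ = (0.4427·8.9 − 0.3770·1.300) / 0.06570 = 52.51 mg/L.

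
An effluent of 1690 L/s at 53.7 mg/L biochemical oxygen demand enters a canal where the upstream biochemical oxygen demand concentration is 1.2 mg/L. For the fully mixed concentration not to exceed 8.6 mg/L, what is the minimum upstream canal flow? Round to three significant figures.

Set C_mix = 8.6: (Q·1.200 + 1690·53.70) / (Q + 1690) = 8.6
→ Q = 1690·(53.70 − 8.6)/(8.6 − 1.200) = 10300 L/s.

10300 L/s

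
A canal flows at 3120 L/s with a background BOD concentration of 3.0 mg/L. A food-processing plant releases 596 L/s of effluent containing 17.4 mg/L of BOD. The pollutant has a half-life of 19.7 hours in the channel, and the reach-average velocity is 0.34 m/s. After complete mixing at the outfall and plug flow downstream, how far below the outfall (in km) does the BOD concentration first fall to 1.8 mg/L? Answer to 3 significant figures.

Mixed concentration C = ΣQC/ΣQ = (3120·3.000 + 596.0·17.40) / 3716 = 19730/3716 = 5.310 mg/L.
Half-life 19.7 h → k = ln 2 / 19.7 = 0.03519 h⁻¹ = 0.8444 d⁻¹.
Set 5.310·exp(−k·t) = 1.8 → t = ln(5.310/1.8)/k = 110700 s = 30.74 h.
Distance = v·t = 0.34·110700 = 37630 m = 37.63 km.

37.6 km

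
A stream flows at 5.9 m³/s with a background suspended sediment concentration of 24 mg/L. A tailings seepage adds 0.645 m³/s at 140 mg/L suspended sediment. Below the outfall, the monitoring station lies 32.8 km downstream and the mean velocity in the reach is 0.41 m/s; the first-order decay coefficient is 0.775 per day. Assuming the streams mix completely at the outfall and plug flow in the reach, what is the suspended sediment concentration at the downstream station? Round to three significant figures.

Mixed concentration C = ΣQC/ΣQ = (5.900·24.00 + 0.6450·140.0) / 6.545 = 231.9/6.545 = 35.43 mg/L.
Travel time t = 32.8·1000 / 0.41 = 80000 s = 22.22 h.
After decay, C = 35.43 × e^(−kt) = 35.43 × 0.4879 = 17.29 mg/L.

17.3 mg/L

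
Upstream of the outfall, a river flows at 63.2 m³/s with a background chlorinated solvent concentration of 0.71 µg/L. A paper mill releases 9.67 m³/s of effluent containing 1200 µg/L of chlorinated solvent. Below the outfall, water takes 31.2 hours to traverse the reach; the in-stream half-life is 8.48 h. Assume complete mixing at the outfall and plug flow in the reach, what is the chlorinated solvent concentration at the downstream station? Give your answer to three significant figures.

12.5 µg/L

Flow-weighted average: C = (63.20·0.7100 + 9.670·1200) / 72.87 = 11650/72.87 = 159.9 µg/L.
Half-life 8.48 h → k = ln 2 / 8.48 = 0.08174 h⁻¹ = 1.962 d⁻¹.
Applying C = C₀e^(−kt): 159.9 × 0.07806 = 12.48 µg/L.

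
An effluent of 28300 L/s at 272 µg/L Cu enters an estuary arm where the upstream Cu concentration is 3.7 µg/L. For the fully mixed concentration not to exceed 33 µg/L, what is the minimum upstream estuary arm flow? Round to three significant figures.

Set C_mix = 33: (Q·3.700 + 28300·272.0) / (Q + 28300) = 33
→ Q = 28300·(272.0 − 33)/(33 − 3.700) = 230800 L/s.

231000 L/s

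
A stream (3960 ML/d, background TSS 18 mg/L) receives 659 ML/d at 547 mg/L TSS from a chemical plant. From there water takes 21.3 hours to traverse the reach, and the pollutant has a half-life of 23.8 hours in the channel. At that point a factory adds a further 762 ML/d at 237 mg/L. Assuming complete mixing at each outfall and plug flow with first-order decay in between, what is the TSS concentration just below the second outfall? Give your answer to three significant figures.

76.7 mg/L

Flow-weighted average: C = (3960·18.00 + 659.0·547.0) / 4619 = 431800/4619 = 93.47 mg/L; combined flow 4619 ML/d.
Half-life 23.8 h → k = ln 2 / 23.8 = 0.02912 h⁻¹ = 0.6990 d⁻¹.
First-order decay: C = 93.47·exp(−k·t) = 93.47·0.5378 = 50.27 mg/L.
At the second outfall, C = (4619·50.27 + 762.0·237.0) / (4619 + 762.0) = 76.71 mg/L.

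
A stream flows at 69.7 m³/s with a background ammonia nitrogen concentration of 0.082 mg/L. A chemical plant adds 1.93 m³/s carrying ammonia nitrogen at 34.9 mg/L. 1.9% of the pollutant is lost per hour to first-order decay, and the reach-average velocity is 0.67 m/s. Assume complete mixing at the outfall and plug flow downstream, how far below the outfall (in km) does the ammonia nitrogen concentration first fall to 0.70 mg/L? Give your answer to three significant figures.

47.4 km

Mixed concentration C = ΣQC/ΣQ = (69.70·0.08200 + 1.930·34.90) / 71.63 = 73.07/71.63 = 1.020 mg/L.
1.9%/h lost → k = −ln(1 − 0.019) = 0.01918 h⁻¹.
Set 1.020·exp(−k·t) = 0.70 → t = ln(1.020/0.70)/k = 70680 s = 19.63 h.
Distance = v·t = 0.67·70680 = 47350 m = 47.35 km.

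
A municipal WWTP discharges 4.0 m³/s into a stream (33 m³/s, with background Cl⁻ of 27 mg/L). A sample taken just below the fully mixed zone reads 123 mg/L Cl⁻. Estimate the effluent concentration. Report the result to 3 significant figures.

915 mg/L

Mass balance: 33.00·27.00 + 4.000·Cₑ = 37.00·123.0
→ Cₑ = (37.00·123.0 − 33.00·27.00) / 4.000 = 915.0 mg/L.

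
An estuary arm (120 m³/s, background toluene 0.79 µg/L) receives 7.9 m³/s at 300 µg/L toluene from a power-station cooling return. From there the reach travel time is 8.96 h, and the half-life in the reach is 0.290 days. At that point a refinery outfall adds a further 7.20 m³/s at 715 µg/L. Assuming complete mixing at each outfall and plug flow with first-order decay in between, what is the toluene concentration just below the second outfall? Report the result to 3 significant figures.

45.6 µg/L

After mixing, C = (120.0·0.7900 + 7.900·300.0) / 127.9 = 2465/127.9 = 19.27 µg/L; combined flow 127.9 m³/s.
Half-life 0.290 d → k = ln 2 / 0.290 = 2.390 d⁻¹.
Decay over the reach: 19.27·exp(−kt) = 19.27·0.4097 = 7.895 µg/L.
Second outfall: C = (127.9·7.895 + 7.200·715.0)/135.1 = 45.58 µg/L.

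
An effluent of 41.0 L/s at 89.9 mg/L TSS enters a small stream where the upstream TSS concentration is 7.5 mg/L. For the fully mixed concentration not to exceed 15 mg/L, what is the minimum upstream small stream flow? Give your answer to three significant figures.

409 L/s

Set C_mix = 15: (Q·7.500 + 41.00·89.90) / (Q + 41.00) = 15
→ Q = 41.00·(89.90 − 15)/(15 − 7.500) = 409.5 L/s.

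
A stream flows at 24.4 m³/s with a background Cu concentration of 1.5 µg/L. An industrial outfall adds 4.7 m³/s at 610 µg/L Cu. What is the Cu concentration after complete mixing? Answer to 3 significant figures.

99.8 µg/L

After mixing, C = (24.40·1.500 + 4.700·610.0) / 29.10 = 2904/29.10 = 99.78 µg/L.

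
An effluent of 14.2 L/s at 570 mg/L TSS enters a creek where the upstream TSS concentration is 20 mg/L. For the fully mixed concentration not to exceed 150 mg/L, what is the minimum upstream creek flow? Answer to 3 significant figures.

45.9 L/s

Set C_mix = 150: (Q·20.00 + 14.20·570.0) / (Q + 14.20) = 150
→ Q = 14.20·(570.0 − 150)/(150 − 20.00) = 45.88 L/s.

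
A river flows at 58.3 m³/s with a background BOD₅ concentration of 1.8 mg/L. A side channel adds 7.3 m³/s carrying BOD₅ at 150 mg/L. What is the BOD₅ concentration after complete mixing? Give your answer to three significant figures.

Flow-weighted average: C = (58.30·1.800 + 7.300·150.0) / 65.60 = 1200/65.60 = 18.29 mg/L.

18.3 mg/L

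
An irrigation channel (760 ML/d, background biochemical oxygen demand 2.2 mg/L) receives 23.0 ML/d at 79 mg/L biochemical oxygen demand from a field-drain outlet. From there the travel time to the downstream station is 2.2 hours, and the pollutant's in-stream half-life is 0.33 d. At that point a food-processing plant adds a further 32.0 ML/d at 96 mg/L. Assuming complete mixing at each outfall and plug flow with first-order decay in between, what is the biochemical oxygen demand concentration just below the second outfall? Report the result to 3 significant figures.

7.30 mg/L

Flow-weighted average: C = (760.0·2.200 + 23.00·79.00) / 783.0 = 3489/783.0 = 4.456 mg/L; combined flow 783.0 ML/d.
Half-life 0.33 d → k = ln 2 / 0.33 = 2.100 d⁻¹.
First-order decay: C = 4.456·exp(−k·t) = 4.456·0.8249 = 3.676 mg/L.
At the second outfall, C = (783.0·3.676 + 32.00·96.00) / (783.0 + 32.00) = 7.301 mg/L.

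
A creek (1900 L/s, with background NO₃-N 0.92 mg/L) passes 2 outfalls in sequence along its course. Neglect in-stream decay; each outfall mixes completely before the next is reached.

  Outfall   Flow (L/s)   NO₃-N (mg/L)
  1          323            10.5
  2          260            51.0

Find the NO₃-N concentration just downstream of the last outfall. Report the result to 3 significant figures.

Below outfall 1: Q → 2223 L/s, C = (1900·0.9200 + 323.0·10.50)/2223 = 2.312 mg/L.
Below outfall 2: Q → 2483 L/s, C = (2223·2.312 + 260.0·51.00)/2483 = 7.410 mg/L.

7.41 mg/L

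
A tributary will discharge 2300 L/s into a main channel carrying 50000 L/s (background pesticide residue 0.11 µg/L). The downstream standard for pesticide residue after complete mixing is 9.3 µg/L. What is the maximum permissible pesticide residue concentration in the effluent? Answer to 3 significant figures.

At the limit, (Qr·Cr + Qe·Cₑ)/(Qr + Qe) = 9.3:
Cₑ = (52300·9.3 − 50000·0.1100) / 2300 = 209.1 µg/L.

209 µg/L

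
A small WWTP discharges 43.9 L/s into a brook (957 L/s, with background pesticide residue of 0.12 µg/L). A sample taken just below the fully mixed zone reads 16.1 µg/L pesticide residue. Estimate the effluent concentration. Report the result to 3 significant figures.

Mass balance: 957.0·0.1200 + 43.90·Cₑ = 1001·16.10
→ Cₑ = (1001·16.10 − 957.0·0.1200) / 43.90 = 364.5 µg/L.

364 µg/L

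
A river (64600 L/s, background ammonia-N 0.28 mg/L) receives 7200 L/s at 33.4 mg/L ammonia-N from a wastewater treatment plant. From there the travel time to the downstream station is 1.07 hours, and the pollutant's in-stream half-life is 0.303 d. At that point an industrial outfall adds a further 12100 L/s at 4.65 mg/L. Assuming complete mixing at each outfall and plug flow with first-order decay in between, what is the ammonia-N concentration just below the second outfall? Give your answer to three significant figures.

3.45 mg/L

Mixed concentration C = ΣQC/ΣQ = (64600·0.2800 + 7200·33.40) / 71800 = 258600/71800 = 3.601 mg/L; combined flow 71800 L/s.
Half-life 0.303 d → k = ln 2 / 0.303 = 2.288 d⁻¹.
Applying C = C₀e^(−kt): 3.601 × 0.9030 = 3.252 mg/L.
At the second outfall, C = (71800·3.252 + 12100·4.650) / (71800 + 12100) = 3.454 mg/L.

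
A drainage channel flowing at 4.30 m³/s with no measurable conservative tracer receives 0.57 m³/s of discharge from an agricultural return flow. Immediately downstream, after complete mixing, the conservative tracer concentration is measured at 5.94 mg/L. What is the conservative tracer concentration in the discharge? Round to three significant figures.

Mass balance: 4.300·0 + 0.5700·Cₑ = 4.870·5.940
→ Cₑ = (4.870·5.940 − 4.300·0) / 0.5700 = 50.75 mg/L.

50.8 mg/L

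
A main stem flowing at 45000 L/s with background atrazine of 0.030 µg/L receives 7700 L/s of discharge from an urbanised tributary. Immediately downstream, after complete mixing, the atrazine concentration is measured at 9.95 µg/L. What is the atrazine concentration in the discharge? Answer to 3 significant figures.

Mass balance: 45000·0.03000 + 7700·Cₑ = 52700·9.950
→ Cₑ = (52700·9.950 − 45000·0.03000) / 7700 = 67.92 µg/L.

67.9 µg/L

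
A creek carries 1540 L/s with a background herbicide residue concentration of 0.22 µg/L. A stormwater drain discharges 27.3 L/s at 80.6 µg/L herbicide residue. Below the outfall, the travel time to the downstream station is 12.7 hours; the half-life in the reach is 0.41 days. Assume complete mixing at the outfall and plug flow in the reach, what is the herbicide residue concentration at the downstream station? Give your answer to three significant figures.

0.662 µg/L

Mass balance: C = (1540·0.2200 + 27.30·80.60) / 1567 = 2539/1567 = 1.620 µg/L.
Half-life 0.41 d → k = ln 2 / 0.41 = 1.691 d⁻¹.
After decay, C = 1.620 × e^(−kt) = 1.620 × 0.4088 = 0.6622 µg/L.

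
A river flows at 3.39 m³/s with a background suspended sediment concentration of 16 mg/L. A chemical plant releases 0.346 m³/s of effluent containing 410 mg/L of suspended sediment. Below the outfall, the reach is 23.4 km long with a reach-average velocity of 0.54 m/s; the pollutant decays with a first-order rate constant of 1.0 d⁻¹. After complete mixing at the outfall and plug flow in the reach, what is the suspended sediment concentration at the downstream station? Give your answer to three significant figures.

31.8 mg/L

Conservation of mass: C = (3.390·16.00 + 0.3460·410.0) / 3.736 = 196.1/3.736 = 52.49 mg/L.
Travel time t = 23.4·1000 / 0.54 = 43330 s = 12.04 h.
After decay, C = 52.49 × e^(−kt) = 52.49 × 0.6056 = 31.79 mg/L.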